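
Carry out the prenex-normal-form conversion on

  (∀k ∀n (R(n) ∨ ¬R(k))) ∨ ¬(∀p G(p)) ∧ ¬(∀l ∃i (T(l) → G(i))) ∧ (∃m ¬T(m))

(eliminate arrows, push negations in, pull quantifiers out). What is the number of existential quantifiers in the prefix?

3

Eliminate → and ↔ using ¬ and ∨.
  (∀k ∀n (R(n) ∨ ¬R(k))) ∨ ¬(∀p G(p)) ∧ ¬(∀l ∃i (¬T(l) ∨ G(i))) ∧ (∃m ¬T(m))
Drive negations inward (¬∀x A ≡ ∃x ¬A, ¬∃x A ≡ ∀x ¬A, De Morgan for ∧/∨):
  (∀k ∀n (R(n) ∨ ¬R(k))) ∨ (∃p ¬G(p)) ∧ (∃l ∀i (T(l) ∧ ¬G(i))) ∧ (∃m ¬T(m))
Extract every quantifier outward, since the variables are now distinct and don't occur free across branches:
  ∀k ∀n ∃p ∃l ∀i ∃m (R(n) ∨ ¬R(k) ∨ ¬G(p) ∧ T(l) ∧ ¬G(i) ∧ ¬T(m))
The prefix is ∀k ∀n ∃p ∃l ∀i ∃m: 3 universal, 3 existential.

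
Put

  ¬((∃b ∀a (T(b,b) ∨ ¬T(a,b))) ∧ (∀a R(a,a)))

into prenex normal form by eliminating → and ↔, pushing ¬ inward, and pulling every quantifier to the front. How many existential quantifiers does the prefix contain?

Drive negations inward (¬∀x A ≡ ∃x ¬A, ¬∃x A ≡ ∀x ¬A, De Morgan for ∧/∨):
  (∀b ∃a (¬T(b,b) ∧ T(a,b))) ∨ (∃a ¬R(a,a))
Give each quantifier a distinct variable: a↦w1.
  (∀b ∃a (¬T(b,b) ∧ T(a,b))) ∨ (∃w1 ¬R(w1,w1))
Finally move all quantifiers to the prefix:
  ∀b ∃a ∃w1 (¬T(b,b) ∧ T(a,b) ∨ ¬R(w1,w1))
The prefix is ∀b ∃a ∃w1: 1 universal, 2 existential.

2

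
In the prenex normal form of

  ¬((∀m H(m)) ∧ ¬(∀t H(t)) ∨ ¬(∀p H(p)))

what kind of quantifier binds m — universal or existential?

Move each ¬ inward, flipping quantifiers it crosses:
  ((∃m ¬H(m)) ∨ (∀t H(t))) ∧ (∀p H(p))
All bound variables are already distinct, so no renaming is needed.
Finally move all quantifiers to the prefix:
  ∃m ∀t ∀p ((¬H(m) ∨ H(t)) ∧ H(p))
The quantifier ∀m sits under an odd number of negations, so it flips to ∃m.

existential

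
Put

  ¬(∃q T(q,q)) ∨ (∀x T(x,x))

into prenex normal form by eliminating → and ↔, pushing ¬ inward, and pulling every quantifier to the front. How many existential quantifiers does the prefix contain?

0

Drive negations inward (¬∀x A ≡ ∃x ¬A, ¬∃x A ≡ ∀x ¬A, De Morgan for ∧/∨):
  (∀q ¬T(q,q)) ∨ (∀x T(x,x))
All bound variables are already distinct, so no renaming is needed.
Extract every quantifier outward, since the variables are now distinct and don't occur free across branches:
  ∀q ∀x (¬T(q,q) ∨ T(x,x))
The prefix is ∀q ∀x: 2 universal, 0 existential.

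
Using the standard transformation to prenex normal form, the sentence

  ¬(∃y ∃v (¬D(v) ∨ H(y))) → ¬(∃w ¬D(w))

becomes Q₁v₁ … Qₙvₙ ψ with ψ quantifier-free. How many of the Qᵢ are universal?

1

Eliminate → and ↔ using ¬ and ∨.
  ¬¬(∃y ∃v (¬D(v) ∨ H(y))) ∨ ¬(∃w ¬D(w))
Drive negations inward (¬∀x A ≡ ∃x ¬A, ¬∃x A ≡ ∀x ¬A, De Morgan for ∧/∨):
  (∃y ∃v (¬D(v) ∨ H(y))) ∨ (∀w D(w))
All bound variables are already distinct, so no renaming is needed.
Finally move all quantifiers to the prefix:
  ∃y ∃v ∀w (¬D(v) ∨ H(y) ∨ D(w))
The prefix is ∃y ∃v ∀w: 1 universal, 2 existential.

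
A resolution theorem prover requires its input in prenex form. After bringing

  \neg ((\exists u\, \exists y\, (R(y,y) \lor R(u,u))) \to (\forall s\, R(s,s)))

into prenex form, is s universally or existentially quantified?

existential

Rewrite implications/biconditionals: A → B as ¬A ∨ B.
  \neg (\neg (\exists u\, \exists y\, (R(y,y) \lor R(u,u))) \lor (\forall s\, R(s,s)))
Drive negations inward (¬∀x A ≡ ∃x ¬A, ¬∃x A ≡ ∀x ¬A, De Morgan for ∧/∨):
  (\exists u\, \exists y\, (R(y,y) \lor R(u,u))) \land (\exists s\, \neg R(s,s))
Extract every quantifier outward, since the variables are now distinct and don't occur free across branches:
  \exists u\, \exists y\, \exists s\, ((R(y,y) \lor R(u,u)) \land \neg R(s,s))
The quantifier \forall s sits under an odd number of negations (counting the antecedent side of each →), so it flips to \exists s.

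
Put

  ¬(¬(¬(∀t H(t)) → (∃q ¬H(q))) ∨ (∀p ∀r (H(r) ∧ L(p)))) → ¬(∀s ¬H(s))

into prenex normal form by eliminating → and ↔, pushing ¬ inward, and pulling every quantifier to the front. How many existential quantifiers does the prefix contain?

2

Eliminate → and ↔ using ¬ and ∨.
  ¬¬(¬(¬¬(∀t H(t)) ∨ (∃q ¬H(q))) ∨ (∀p ∀r (H(r) ∧ L(p)))) ∨ ¬(∀s ¬H(s))
Move each ¬ inward, flipping quantifiers it crosses:
  (∃t ¬H(t)) ∧ (∀q H(q)) ∨ (∀p ∀r (H(r) ∧ L(p))) ∨ (∃s H(s))
All bound variables are already distinct, so no renaming is needed.
Pull the quantifiers to the front (each side's bound variable is not free in the other side):
  ∃t ∀q ∀p ∀r ∃s (¬H(t) ∧ H(q) ∨ H(r) ∧ L(p) ∨ H(s))
The prefix is ∃t ∀q ∀p ∀r ∃s: 3 universal, 2 existential.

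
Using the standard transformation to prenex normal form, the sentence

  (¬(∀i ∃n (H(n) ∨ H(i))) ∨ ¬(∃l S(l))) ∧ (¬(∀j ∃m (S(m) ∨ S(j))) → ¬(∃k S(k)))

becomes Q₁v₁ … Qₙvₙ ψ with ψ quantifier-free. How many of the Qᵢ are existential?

2

First replace A → B with ¬A ∨ B.
  (¬(∀i ∃n (H(n) ∨ H(i))) ∨ ¬(∃l S(l))) ∧ (¬¬(∀j ∃m (S(m) ∨ S(j))) ∨ ¬(∃k S(k)))
Drive negations inward (¬∀x A ≡ ∃x ¬A, ¬∃x A ≡ ∀x ¬A, De Morgan for ∧/∨):
  ((∃i ∀n (¬H(n) ∧ ¬H(i))) ∨ (∀l ¬S(l))) ∧ ((∀j ∃m (S(m) ∨ S(j))) ∨ (∀k ¬S(k)))
All bound variables are already distinct, so no renaming is needed.
Pull the quantifiers to the front (each side's bound variable is not free in the other side):
  ∃i ∀n ∀l ∀j ∃m ∀k ((¬H(n) ∧ ¬H(i) ∨ ¬S(l)) ∧ (S(m) ∨ S(j) ∨ ¬S(k)))
The prefix is ∃i ∀n ∀l ∀j ∃m ∀k: 4 universal, 2 existential.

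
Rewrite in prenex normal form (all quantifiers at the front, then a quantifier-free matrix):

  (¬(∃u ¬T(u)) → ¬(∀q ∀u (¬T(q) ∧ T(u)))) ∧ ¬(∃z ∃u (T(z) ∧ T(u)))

∃u ∃q ∃u1 ∀z ∀s ((¬T(u) ∨ T(q) ∨ ¬T(u1)) ∧ (¬T(z) ∨ ¬T(s)))

Rewrite implications/biconditionals: A → B as ¬A ∨ B.
  (¬¬(∃u ¬T(u)) ∨ ¬(∀q ∀u (¬T(q) ∧ T(u)))) ∧ ¬(∃z ∃u (T(z) ∧ T(u)))
Push ¬ through the quantifiers and connectives to reach negation normal form:
  ((∃u ¬T(u)) ∨ (∃q ∃u (T(q) ∨ ¬T(u)))) ∧ (∀z ∀u (¬T(z) ∨ ¬T(u)))
Give each quantifier a distinct variable: u↦u1, u↦s.
  ((∃u ¬T(u)) ∨ (∃q ∃u1 (T(q) ∨ ¬T(u1)))) ∧ (∀z ∀s (¬T(z) ∨ ¬T(s)))
Extract every quantifier outward, since the variables are now distinct and don't occur free across branches:
  ∃u ∃q ∃u1 ∀z ∀s ((¬T(u) ∨ T(q) ∨ ¬T(u1)) ∧ (¬T(z) ∨ ¬T(s)))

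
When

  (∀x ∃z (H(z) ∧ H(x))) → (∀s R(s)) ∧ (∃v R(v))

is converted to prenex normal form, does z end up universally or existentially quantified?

universal

Eliminate → and ↔ using ¬ and ∨.
  ¬(∀x ∃z (H(z) ∧ H(x))) ∨ (∀s R(s)) ∧ (∃v R(v))
Push ¬ through the quantifiers and connectives to reach negation normal form:
  (∃x ∀z (¬H(z) ∨ ¬H(x))) ∨ (∀s R(s)) ∧ (∃v R(v))
Extract every quantifier outward, since the variables are now distinct and don't occur free across branches:
  ∃x ∀z ∀s ∃v (¬H(z) ∨ ¬H(x) ∨ R(s) ∧ R(v))
The quantifier ∃z sits under an odd number of negations (counting the antecedent side of each →), so it flips to ∀z.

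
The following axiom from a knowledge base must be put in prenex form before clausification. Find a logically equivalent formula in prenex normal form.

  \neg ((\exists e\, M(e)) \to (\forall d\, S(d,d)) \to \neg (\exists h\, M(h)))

Rewrite implications/biconditionals: A → B as ¬A ∨ B.
  \neg (\neg (\exists e\, M(e)) \lor \neg (\forall d\, S(d,d)) \lor \neg (\exists h\, M(h)))
Drive negations inward (¬∀x A ≡ ∃x ¬A, ¬∃x A ≡ ∀x ¬A, De Morgan for ∧/∨):
  (\exists e\, M(e)) \land (\forall d\, S(d,d)) \land (\exists h\, M(h))
All bound variables are already distinct, so no renaming is needed.
Finally move all quantifiers to the prefix:
  \exists e\, \forall d\, \exists h\, (M(e) \land S(d,d) \land M(h))

\exists e\, \forall d\, \exists h\, (M(e) \land S(d,d) \land M(h))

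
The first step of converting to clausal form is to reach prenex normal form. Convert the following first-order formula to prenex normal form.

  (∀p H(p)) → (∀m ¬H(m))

∃p ∀m (¬H(p) ∨ ¬H(m))

Rewrite implications/biconditionals: A → B as ¬A ∨ B.
  ¬(∀p H(p)) ∨ (∀m ¬H(m))
Push ¬ through the quantifiers and connectives to reach negation normal form:
  (∃p ¬H(p)) ∨ (∀m ¬H(m))
All bound variables are already distinct, so no renaming is needed.
Pull the quantifiers to the front (each side's bound variable is not free in the other side):
  ∃p ∀m (¬H(p) ∨ ¬H(m))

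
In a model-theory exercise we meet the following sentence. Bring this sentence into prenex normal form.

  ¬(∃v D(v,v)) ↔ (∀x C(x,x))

∃v ∀x ∃r ∀s ((D(v,v) ∨ C(x,x)) ∧ (¬C(r,r) ∨ ¬D(s,s)))

First replace A → B with ¬A ∨ B; A ↔ B as (¬A ∨ B) ∧ (¬B ∨ A).
  (¬¬(∃v D(v,v)) ∨ (∀x C(x,x))) ∧ (¬(∀x C(x,x)) ∨ ¬(∃v D(v,v)))
Push ¬ through the quantifiers and connectives to reach negation normal form:
  ((∃v D(v,v)) ∨ (∀x C(x,x))) ∧ ((∃x ¬C(x,x)) ∨ (∀v ¬D(v,v)))
Give each quantifier a distinct variable: x↦r, v↦s.
  ((∃v D(v,v)) ∨ (∀x C(x,x))) ∧ ((∃r ¬C(r,r)) ∨ (∀s ¬D(s,s)))
Pull the quantifiers to the front (each side's bound variable is not free in the other side):
  ∃v ∀x ∃r ∀s ((D(v,v) ∨ C(x,x)) ∧ (¬C(r,r) ∨ ¬D(s,s)))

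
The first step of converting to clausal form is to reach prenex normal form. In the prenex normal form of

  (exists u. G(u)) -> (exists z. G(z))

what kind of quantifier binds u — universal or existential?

universal

First replace A → B with ¬A ∨ B.
  ~(exists u. G(u)) | (exists z. G(z))
Drive negations inward (¬∀x A ≡ ∃x ¬A, ¬∃x A ≡ ∀x ¬A, De Morgan for ∧/∨):
  (forall u. ~G(u)) | (exists z. G(z))
All bound variables are already distinct, so no renaming is needed.
Pull the quantifiers to the front (each side's bound variable is not free in the other side):
  forall u. exists z. (~G(u) | G(z))
The quantifier exists u sits under an odd number of negations (counting the antecedent side of each →), so it flips to forall u.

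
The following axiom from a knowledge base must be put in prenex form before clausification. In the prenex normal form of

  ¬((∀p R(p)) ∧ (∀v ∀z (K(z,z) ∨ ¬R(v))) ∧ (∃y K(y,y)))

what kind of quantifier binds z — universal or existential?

existential

Push ¬ through the quantifiers and connectives to reach negation normal form:
  (∃p ¬R(p)) ∨ (∃v ∃z (¬K(z,z) ∧ R(v))) ∨ (∀y ¬K(y,y))
Finally move all quantifiers to the prefix:
  ∃p ∃v ∃z ∀y (¬R(p) ∨ ¬K(z,z) ∧ R(v) ∨ ¬K(y,y))
The quantifier ∀z sits under an odd number of negations, so it flips to ∃z.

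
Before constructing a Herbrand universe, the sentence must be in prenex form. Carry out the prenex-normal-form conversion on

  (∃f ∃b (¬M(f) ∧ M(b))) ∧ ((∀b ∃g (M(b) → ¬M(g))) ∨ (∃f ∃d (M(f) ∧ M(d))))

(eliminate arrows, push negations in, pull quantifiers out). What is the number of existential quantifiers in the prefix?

5

First replace A → B with ¬A ∨ B.
  (∃f ∃b (¬M(f) ∧ M(b))) ∧ ((∀b ∃g (¬M(b) ∨ ¬M(g))) ∨ (∃f ∃d (M(f) ∧ M(d))))
Rename bound variables to avoid capture: b↦v1, f↦u.
  (∃f ∃b (¬M(f) ∧ M(b))) ∧ ((∀v1 ∃g (¬M(v1) ∨ ¬M(g))) ∨ (∃u ∃d (M(u) ∧ M(d))))
Extract every quantifier outward, since the variables are now distinct and don't occur free across branches:
  ∃f ∃b ∀v1 ∃g ∃u ∃d (¬M(f) ∧ M(b) ∧ (¬M(v1) ∨ ¬M(g) ∨ M(u) ∧ M(d)))
The prefix is ∃f ∃b ∀v1 ∃g ∃u ∃d: 1 universal, 5 existential.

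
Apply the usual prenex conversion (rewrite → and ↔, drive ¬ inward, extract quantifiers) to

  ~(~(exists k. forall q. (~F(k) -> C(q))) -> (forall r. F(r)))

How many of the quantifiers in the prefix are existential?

2

Rewrite implications/biconditionals: A → B as ¬A ∨ B.
  ~(~~(exists k. forall q. (~~F(k) | C(q))) | (forall r. F(r)))
Move each ¬ inward, flipping quantifiers it crosses:
  (forall k. exists q. (~F(k) & ~C(q))) & (exists r. ~F(r))
Finally move all quantifiers to the prefix:
  forall k. exists q. exists r. (~F(k) & ~C(q) & ~F(r))
The prefix is forall k exists q exists r: 1 universal, 2 existential.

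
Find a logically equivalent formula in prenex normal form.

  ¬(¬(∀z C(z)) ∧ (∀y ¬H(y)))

∀z ∃y (C(z) ∨ H(y))

Drive negations inward (¬∀x A ≡ ∃x ¬A, ¬∃x A ≡ ∀x ¬A, De Morgan for ∧/∨):
  (∀z C(z)) ∨ (∃y H(y))
All bound variables are already distinct, so no renaming is needed.
Pull the quantifiers to the front (each side's bound variable is not free in the other side):
  ∀z ∃y (C(z) ∨ H(y))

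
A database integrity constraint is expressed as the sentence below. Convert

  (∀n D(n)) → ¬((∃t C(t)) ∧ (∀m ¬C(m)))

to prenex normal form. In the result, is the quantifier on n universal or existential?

existential

First replace A → B with ¬A ∨ B.
  ¬(∀n D(n)) ∨ ¬((∃t C(t)) ∧ (∀m ¬C(m)))
Push ¬ through the quantifiers and connectives to reach negation normal form:
  (∃n ¬D(n)) ∨ (∀t ¬C(t)) ∨ (∃m C(m))
Pull the quantifiers to the front (each side's bound variable is not free in the other side):
  ∃n ∀t ∃m (¬D(n) ∨ ¬C(t) ∨ C(m))
The quantifier ∀n sits under an odd number of negations (counting the antecedent side of each →), so it flips to ∃n.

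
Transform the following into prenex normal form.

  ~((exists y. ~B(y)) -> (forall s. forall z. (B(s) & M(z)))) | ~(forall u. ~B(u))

First replace A → B with ¬A ∨ B.
  ~(~(exists y. ~B(y)) | (forall s. forall z. (B(s) & M(z)))) | ~(forall u. ~B(u))
Push ¬ through the quantifiers and connectives to reach negation normal form:
  (exists y. ~B(y)) & (exists s. exists z. (~B(s) | ~M(z))) | (exists u. B(u))
All bound variables are already distinct, so no renaming is needed.
Extract every quantifier outward, since the variables are now distinct and don't occur free across branches:
  exists y. exists s. exists z. exists u. (~B(y) & (~B(s) | ~M(z)) | B(u))

exists y. exists s. exists z. exists u. (~B(y) & (~B(s) | ~M(z)) | B(u))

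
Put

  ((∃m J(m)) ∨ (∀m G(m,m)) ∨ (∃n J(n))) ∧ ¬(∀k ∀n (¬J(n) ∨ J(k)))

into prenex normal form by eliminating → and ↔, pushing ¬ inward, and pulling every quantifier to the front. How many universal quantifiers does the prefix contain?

Push ¬ through the quantifiers and connectives to reach negation normal form:
  ((∃m J(m)) ∨ (∀m G(m,m)) ∨ (∃n J(n))) ∧ (∃k ∃n (J(n) ∧ ¬J(k)))
Give each quantifier a distinct variable: m↦b, n↦z.
  ((∃m J(m)) ∨ (∀b G(b,b)) ∨ (∃n J(n))) ∧ (∃k ∃z (J(z) ∧ ¬J(k)))
Extract every quantifier outward, since the variables are now distinct and don't occur free across branches:
  ∃m ∀b ∃n ∃k ∃z ((J(m) ∨ G(b,b) ∨ J(n)) ∧ J(z) ∧ ¬J(k))
The prefix is ∃m ∀b ∃n ∃k ∃z: 1 universal, 4 existential.

1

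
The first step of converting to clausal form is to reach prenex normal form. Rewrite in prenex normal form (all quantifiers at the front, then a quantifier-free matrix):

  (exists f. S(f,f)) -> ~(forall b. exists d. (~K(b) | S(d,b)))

forall f. exists b. forall d. (~S(f,f) | K(b) & ~S(d,b))

First replace A → B with ¬A ∨ B.
  ~(exists f. S(f,f)) | ~(forall b. exists d. (~K(b) | S(d,b)))
Move each ¬ inward, flipping quantifiers it crosses:
  (forall f. ~S(f,f)) | (exists b. forall d. (K(b) & ~S(d,b)))
Pull the quantifiers to the front (each side's bound variable is not free in the other side):
  forall f. exists b. forall d. (~S(f,f) | K(b) & ~S(d,b))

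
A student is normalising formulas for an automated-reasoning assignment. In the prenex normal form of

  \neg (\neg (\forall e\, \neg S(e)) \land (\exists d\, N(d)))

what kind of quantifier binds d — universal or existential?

Drive negations inward (¬∀x A ≡ ∃x ¬A, ¬∃x A ≡ ∀x ¬A, De Morgan for ∧/∨):
  (\forall e\, \neg S(e)) \lor (\forall d\, \neg N(d))
All bound variables are already distinct, so no renaming is needed.
Finally move all quantifiers to the prefix:
  \forall e\, \forall d\, (\neg S(e) \lor \neg N(d))
The quantifier \exists d sits under an odd number of negations, so it flips to \forall d.

universal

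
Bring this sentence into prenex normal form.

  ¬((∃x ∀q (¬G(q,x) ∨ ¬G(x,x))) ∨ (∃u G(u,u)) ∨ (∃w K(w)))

Move each ¬ inward, flipping quantifiers it crosses:
  (∀x ∃q (G(q,x) ∧ G(x,x))) ∧ (∀u ¬G(u,u)) ∧ (∀w ¬K(w))
Pull the quantifiers to the front (each side's bound variable is not free in the other side):
  ∀x ∃q ∀u ∀w (G(q,x) ∧ G(x,x) ∧ ¬G(u,u) ∧ ¬K(w))

∀x ∃q ∀u ∀w (G(q,x) ∧ G(x,x) ∧ ¬G(u,u) ∧ ¬K(w))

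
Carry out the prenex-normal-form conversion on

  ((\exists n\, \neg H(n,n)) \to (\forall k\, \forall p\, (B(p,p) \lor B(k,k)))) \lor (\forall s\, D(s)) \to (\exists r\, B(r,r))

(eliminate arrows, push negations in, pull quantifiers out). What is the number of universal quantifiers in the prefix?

0

Eliminate → and ↔ using ¬ and ∨.
  \neg (\neg (\exists n\, \neg H(n,n)) \lor (\forall k\, \forall p\, (B(p,p) \lor B(k,k))) \lor (\forall s\, D(s))) \lor (\exists r\, B(r,r))
Move each ¬ inward, flipping quantifiers it crosses:
  (\exists n\, \neg H(n,n)) \land (\exists k\, \exists p\, (\neg B(p,p) \land \neg B(k,k))) \land (\exists s\, \neg D(s)) \lor (\exists r\, B(r,r))
All bound variables are already distinct, so no renaming is needed.
Finally move all quantifiers to the prefix:
  \exists n\, \exists k\, \exists p\, \exists s\, \exists r\, (\neg H(n,n) \land \neg B(p,p) \land \neg B(k,k) \land \neg D(s) \lor B(r,r))
The prefix is \exists n \exists k \exists p \exists s \exists r: 0 universal, 5 existential.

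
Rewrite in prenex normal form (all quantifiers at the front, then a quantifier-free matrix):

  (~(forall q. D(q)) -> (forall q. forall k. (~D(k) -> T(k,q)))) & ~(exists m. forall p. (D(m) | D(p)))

First replace A → B with ¬A ∨ B.
  (~~(forall q. D(q)) | (forall q. forall k. (~~D(k) | T(k,q)))) & ~(exists m. forall p. (D(m) | D(p)))
Move each ¬ inward, flipping quantifiers it crosses:
  ((forall q. D(q)) | (forall q. forall k. (D(k) | T(k,q)))) & (forall m. exists p. (~D(m) & ~D(p)))
Standardize variables apart so no two quantifiers bind the same name: q↦w1.
  ((forall q. D(q)) | (forall w1. forall k. (D(k) | T(k,w1)))) & (forall m. exists p. (~D(m) & ~D(p)))
Pull the quantifiers to the front (each side's bound variable is not free in the other side):
  forall q. forall w1. forall k. forall m. exists p. ((D(q) | D(k) | T(k,w1)) & ~D(m) & ~D(p))

forall q. forall w1. forall k. forall m. exists p. ((D(q) | D(k) | T(k,w1)) & ~D(m) & ~D(p))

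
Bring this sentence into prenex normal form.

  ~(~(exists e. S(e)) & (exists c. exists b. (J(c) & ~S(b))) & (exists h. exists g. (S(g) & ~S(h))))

exists e. forall c. forall b. forall h. forall g. (S(e) | ~J(c) | S(b) | ~S(g) | S(h))

Drive negations inward (¬∀x A ≡ ∃x ¬A, ¬∃x A ≡ ∀x ¬A, De Morgan for ∧/∨):
  (exists e. S(e)) | (forall c. forall b. (~J(c) | S(b))) | (forall h. forall g. (~S(g) | S(h)))
All bound variables are already distinct, so no renaming is needed.
Extract every quantifier outward, since the variables are now distinct and don't occur free across branches:
  exists e. forall c. forall b. forall h. forall g. (S(e) | ~J(c) | S(b) | ~S(g) | S(h))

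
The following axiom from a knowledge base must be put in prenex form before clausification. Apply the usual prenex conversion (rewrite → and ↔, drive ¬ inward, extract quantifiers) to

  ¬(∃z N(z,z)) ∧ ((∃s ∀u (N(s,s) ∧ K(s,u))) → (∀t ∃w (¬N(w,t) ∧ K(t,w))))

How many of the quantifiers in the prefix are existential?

Eliminate → and ↔ using ¬ and ∨.
  ¬(∃z N(z,z)) ∧ (¬(∃s ∀u (N(s,s) ∧ K(s,u))) ∨ (∀t ∃w (¬N(w,t) ∧ K(t,w))))
Push ¬ through the quantifiers and connectives to reach negation normal form:
  (∀z ¬N(z,z)) ∧ ((∀s ∃u (¬N(s,s) ∨ ¬K(s,u))) ∨ (∀t ∃w (¬N(w,t) ∧ K(t,w))))
All bound variables are already distinct, so no renaming is needed.
Extract every quantifier outward, since the variables are now distinct and don't occur free across branches:
  ∀z ∀s ∃u ∀t ∃w (¬N(z,z) ∧ (¬N(s,s) ∨ ¬K(s,u) ∨ ¬N(w,t) ∧ K(t,w)))
The prefix is ∀z ∀s ∃u ∀t ∃w: 3 universal, 2 existential.

2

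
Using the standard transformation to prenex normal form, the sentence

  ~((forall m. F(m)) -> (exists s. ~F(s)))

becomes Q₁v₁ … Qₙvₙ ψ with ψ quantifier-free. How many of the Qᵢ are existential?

Eliminate → and ↔ using ¬ and ∨.
  ~(~(forall m. F(m)) | (exists s. ~F(s)))
Push ¬ through the quantifiers and connectives to reach negation normal form:
  (forall m. F(m)) & (forall s. F(s))
Pull the quantifiers to the front (each side's bound variable is not free in the other side):
  forall m. forall s. (F(m) & F(s))
The prefix is forall m forall s: 2 universal, 0 existential.

0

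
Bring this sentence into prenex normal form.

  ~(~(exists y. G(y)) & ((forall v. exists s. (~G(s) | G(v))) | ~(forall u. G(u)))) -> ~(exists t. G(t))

forall y. forall v. exists s. exists u. forall t. (~G(y) & (~G(s) | G(v) | ~G(u)) | ~G(t))

Eliminate → and ↔ using ¬ and ∨.
  ~~(~(exists y. G(y)) & ((forall v. exists s. (~G(s) | G(v))) | ~(forall u. G(u)))) | ~(exists t. G(t))
Push ¬ through the quantifiers and connectives to reach negation normal form:
  (forall y. ~G(y)) & ((forall v. exists s. (~G(s) | G(v))) | (exists u. ~G(u))) | (forall t. ~G(t))
All bound variables are already distinct, so no renaming is needed.
Pull the quantifiers to the front (each side's bound variable is not free in the other side):
  forall y. forall v. exists s. exists u. forall t. (~G(y) & (~G(s) | G(v) | ~G(u)) | ~G(t))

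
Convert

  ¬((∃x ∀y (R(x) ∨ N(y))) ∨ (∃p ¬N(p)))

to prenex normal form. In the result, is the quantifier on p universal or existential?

Drive negations inward (¬∀x A ≡ ∃x ¬A, ¬∃x A ≡ ∀x ¬A, De Morgan for ∧/∨):
  (∀x ∃y (¬R(x) ∧ ¬N(y))) ∧ (∀p N(p))
Extract every quantifier outward, since the variables are now distinct and don't occur free across branches:
  ∀x ∃y ∀p (¬R(x) ∧ ¬N(y) ∧ N(p))
The quantifier ∃p sits under an odd number of negations, so it flips to ∀p.

universal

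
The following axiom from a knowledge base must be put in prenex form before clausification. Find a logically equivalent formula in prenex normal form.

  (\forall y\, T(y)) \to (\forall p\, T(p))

First replace A → B with ¬A ∨ B.
  \neg (\forall y\, T(y)) \lor (\forall p\, T(p))
Drive negations inward (¬∀x A ≡ ∃x ¬A, ¬∃x A ≡ ∀x ¬A, De Morgan for ∧/∨):
  (\exists y\, \neg T(y)) \lor (\forall p\, T(p))
All bound variables are already distinct, so no renaming is needed.
Finally move all quantifiers to the prefix:
  \exists y\, \forall p\, (\neg T(y) \lor T(p))

\exists y\, \forall p\, (\neg T(y) \lor T(p))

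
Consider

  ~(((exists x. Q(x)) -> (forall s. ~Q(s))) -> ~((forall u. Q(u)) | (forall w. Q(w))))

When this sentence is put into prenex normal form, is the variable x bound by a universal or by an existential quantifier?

Rewrite implications/biconditionals: A → B as ¬A ∨ B.
  ~(~(~(exists x. Q(x)) | (forall s. ~Q(s))) | ~((forall u. Q(u)) | (forall w. Q(w))))
Push ¬ through the quantifiers and connectives to reach negation normal form:
  ((forall x. ~Q(x)) | (forall s. ~Q(s))) & ((forall u. Q(u)) | (forall w. Q(w)))
All bound variables are already distinct, so no renaming is needed.
Pull the quantifiers to the front (each side's bound variable is not free in the other side):
  forall x. forall s. forall u. forall w. ((~Q(x) | ~Q(s)) & (Q(u) | Q(w)))
The quantifier exists x sits under an odd number of negations (counting the antecedent side of each →), so it flips to forall x.

universal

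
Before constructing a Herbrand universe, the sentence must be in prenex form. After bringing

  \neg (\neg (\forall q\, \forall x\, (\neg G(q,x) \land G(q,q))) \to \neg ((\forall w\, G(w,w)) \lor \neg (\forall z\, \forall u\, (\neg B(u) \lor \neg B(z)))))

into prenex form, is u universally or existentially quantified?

existential

First replace A → B with ¬A ∨ B.
  \neg (\neg \neg (\forall q\, \forall x\, (\neg G(q,x) \land G(q,q))) \lor \neg ((\forall w\, G(w,w)) \lor \neg (\forall z\, \forall u\, (\neg B(u) \lor \neg B(z)))))
Push ¬ through the quantifiers and connectives to reach negation normal form:
  (\exists q\, \exists x\, (G(q,x) \lor \neg G(q,q))) \land ((\forall w\, G(w,w)) \lor (\exists z\, \exists u\, (B(u) \land B(z))))
Finally move all quantifiers to the prefix:
  \exists q\, \exists x\, \forall w\, \exists z\, \exists u\, ((G(q,x) \lor \neg G(q,q)) \land (G(w,w) \lor B(u) \land B(z)))
The quantifier \forall u sits under an odd number of negations (counting the antecedent side of each →), so it flips to \exists u.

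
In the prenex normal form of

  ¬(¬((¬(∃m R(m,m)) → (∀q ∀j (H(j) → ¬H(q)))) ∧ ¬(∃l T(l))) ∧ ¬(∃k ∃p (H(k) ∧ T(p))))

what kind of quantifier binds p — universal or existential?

existential

First replace A → B with ¬A ∨ B.
  ¬(¬((¬¬(∃m R(m,m)) ∨ (∀q ∀j (¬H(j) ∨ ¬H(q)))) ∧ ¬(∃l T(l))) ∧ ¬(∃k ∃p (H(k) ∧ T(p))))
Move each ¬ inward, flipping quantifiers it crosses:
  ((∃m R(m,m)) ∨ (∀q ∀j (¬H(j) ∨ ¬H(q)))) ∧ (∀l ¬T(l)) ∨ (∃k ∃p (H(k) ∧ T(p)))
All bound variables are already distinct, so no renaming is needed.
Pull the quantifiers to the front (each side's bound variable is not free in the other side):
  ∃m ∀q ∀j ∀l ∃k ∃p ((R(m,m) ∨ ¬H(j) ∨ ¬H(q)) ∧ ¬T(l) ∨ H(k) ∧ T(p))
The quantifier ∃p sits under an even number of negations (counting the antecedent side of each →), so it remains existential.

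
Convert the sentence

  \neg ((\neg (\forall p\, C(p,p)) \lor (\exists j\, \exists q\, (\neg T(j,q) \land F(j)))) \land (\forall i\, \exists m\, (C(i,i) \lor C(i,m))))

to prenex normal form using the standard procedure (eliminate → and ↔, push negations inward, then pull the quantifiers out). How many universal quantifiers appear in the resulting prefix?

Push ¬ through the quantifiers and connectives to reach negation normal form:
  (\forall p\, C(p,p)) \land (\forall j\, \forall q\, (T(j,q) \lor \neg F(j))) \lor (\exists i\, \forall m\, (\neg C(i,i) \land \neg C(i,m)))
All bound variables are already distinct, so no renaming is needed.
Finally move all quantifiers to the prefix:
  \forall p\, \forall j\, \forall q\, \exists i\, \forall m\, (C(p,p) \land (T(j,q) \lor \neg F(j)) \lor \neg C(i,i) \land \neg C(i,m))
The prefix is \forall p \forall j \forall q \exists i \forall m: 4 universal, 1 existential.

4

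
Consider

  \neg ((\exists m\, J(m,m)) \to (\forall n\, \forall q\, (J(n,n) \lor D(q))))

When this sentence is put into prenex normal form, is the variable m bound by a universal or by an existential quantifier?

Rewrite implications/biconditionals: A → B as ¬A ∨ B.
  \neg (\neg (\exists m\, J(m,m)) \lor (\forall n\, \forall q\, (J(n,n) \lor D(q))))
Move each ¬ inward, flipping quantifiers it crosses:
  (\exists m\, J(m,m)) \land (\exists n\, \exists q\, (\neg J(n,n) \land \neg D(q)))
Pull the quantifiers to the front (each side's bound variable is not free in the other side):
  \exists m\, \exists n\, \exists q\, (J(m,m) \land \neg J(n,n) \land \neg D(q))
The quantifier \exists m sits under an even number of negations (counting the antecedent side of each →), so it remains existential.

existential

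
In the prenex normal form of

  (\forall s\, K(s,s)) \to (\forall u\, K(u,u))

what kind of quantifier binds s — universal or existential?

existential

Eliminate → and ↔ using ¬ and ∨.
  \neg (\forall s\, K(s,s)) \lor (\forall u\, K(u,u))
Push ¬ through the quantifiers and connectives to reach negation normal form:
  (\exists s\, \neg K(s,s)) \lor (\forall u\, K(u,u))
All bound variables are already distinct, so no renaming is needed.
Pull the quantifiers to the front (each side's bound variable is not free in the other side):
  \exists s\, \forall u\, (\neg K(s,s) \lor K(u,u))
The quantifier \forall s sits under an odd number of negations (counting the antecedent side of each →), so it flips to \exists s.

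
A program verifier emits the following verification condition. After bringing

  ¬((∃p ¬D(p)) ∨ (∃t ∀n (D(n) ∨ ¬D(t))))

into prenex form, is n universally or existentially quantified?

existential

Push ¬ through the quantifiers and connectives to reach negation normal form:
  (∀p D(p)) ∧ (∀t ∃n (¬D(n) ∧ D(t)))
All bound variables are already distinct, so no renaming is needed.
Extract every quantifier outward, since the variables are now distinct and don't occur free across branches:
  ∀p ∀t ∃n (D(p) ∧ ¬D(n) ∧ D(t))
The quantifier ∀n sits under an odd number of negations, so it flips to ∃n.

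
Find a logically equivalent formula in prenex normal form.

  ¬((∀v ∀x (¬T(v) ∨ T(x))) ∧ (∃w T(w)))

Drive negations inward (¬∀x A ≡ ∃x ¬A, ¬∃x A ≡ ∀x ¬A, De Morgan for ∧/∨):
  (∃v ∃x (T(v) ∧ ¬T(x))) ∨ (∀w ¬T(w))
Finally move all quantifiers to the prefix:
  ∃v ∃x ∀w (T(v) ∧ ¬T(x) ∨ ¬T(w))

∃v ∃x ∀w (T(v) ∧ ¬T(x) ∨ ¬T(w))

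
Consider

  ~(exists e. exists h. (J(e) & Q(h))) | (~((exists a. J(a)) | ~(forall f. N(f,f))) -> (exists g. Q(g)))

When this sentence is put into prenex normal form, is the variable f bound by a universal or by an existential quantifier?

First replace A → B with ¬A ∨ B.
  ~(exists e. exists h. (J(e) & Q(h))) | ~~((exists a. J(a)) | ~(forall f. N(f,f))) | (exists g. Q(g))
Push ¬ through the quantifiers and connectives to reach negation normal form:
  (forall e. forall h. (~J(e) | ~Q(h))) | (exists a. J(a)) | (exists f. ~N(f,f)) | (exists g. Q(g))
Extract every quantifier outward, since the variables are now distinct and don't occur free across branches:
  forall e. forall h. exists a. exists f. exists g. (~J(e) | ~Q(h) | J(a) | ~N(f,f) | Q(g))
The quantifier forall f sits under an odd number of negations (counting the antecedent side of each →), so it flips to exists f.

existential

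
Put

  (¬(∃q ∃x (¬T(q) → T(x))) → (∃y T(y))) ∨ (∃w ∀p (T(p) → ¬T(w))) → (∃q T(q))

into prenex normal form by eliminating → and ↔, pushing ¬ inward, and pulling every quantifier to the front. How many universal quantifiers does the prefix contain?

4

Eliminate → and ↔ using ¬ and ∨.
  ¬(¬¬(∃q ∃x (¬¬T(q) ∨ T(x))) ∨ (∃y T(y)) ∨ (∃w ∀p (¬T(p) ∨ ¬T(w)))) ∨ (∃q T(q))
Push ¬ through the quantifiers and connectives to reach negation normal form:
  (∀q ∀x (¬T(q) ∧ ¬T(x))) ∧ (∀y ¬T(y)) ∧ (∀w ∃p (T(p) ∧ T(w))) ∨ (∃q T(q))
Rename bound variables to avoid capture: q↦t.
  (∀q ∀x (¬T(q) ∧ ¬T(x))) ∧ (∀y ¬T(y)) ∧ (∀w ∃p (T(p) ∧ T(w))) ∨ (∃t T(t))
Extract every quantifier outward, since the variables are now distinct and don't occur free across branches:
  ∀q ∀x ∀y ∀w ∃p ∃t (¬T(q) ∧ ¬T(x) ∧ ¬T(y) ∧ T(p) ∧ T(w) ∨ T(t))
The prefix is ∀q ∀x ∀y ∀w ∃p ∃t: 4 universal, 2 existential.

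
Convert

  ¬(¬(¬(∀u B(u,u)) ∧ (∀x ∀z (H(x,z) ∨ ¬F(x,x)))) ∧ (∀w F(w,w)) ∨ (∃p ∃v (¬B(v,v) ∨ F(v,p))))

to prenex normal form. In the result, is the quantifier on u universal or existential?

Move each ¬ inward, flipping quantifiers it crosses:
  ((∃u ¬B(u,u)) ∧ (∀x ∀z (H(x,z) ∨ ¬F(x,x))) ∨ (∃w ¬F(w,w))) ∧ (∀p ∀v (B(v,v) ∧ ¬F(v,p)))
All bound variables are already distinct, so no renaming is needed.
Pull the quantifiers to the front (each side's bound variable is not free in the other side):
  ∃u ∀x ∀z ∃w ∀p ∀v ((¬B(u,u) ∧ (H(x,z) ∨ ¬F(x,x)) ∨ ¬F(w,w)) ∧ B(v,v) ∧ ¬F(v,p))
The quantifier ∀u sits under an odd number of negations, so it flips to ∃u.

existential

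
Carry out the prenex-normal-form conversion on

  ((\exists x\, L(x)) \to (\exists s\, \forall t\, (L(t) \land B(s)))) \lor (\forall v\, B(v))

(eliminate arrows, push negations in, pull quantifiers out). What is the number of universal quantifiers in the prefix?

First replace A → B with ¬A ∨ B.
  \neg (\exists x\, L(x)) \lor (\exists s\, \forall t\, (L(t) \land B(s))) \lor (\forall v\, B(v))
Drive negations inward (¬∀x A ≡ ∃x ¬A, ¬∃x A ≡ ∀x ¬A, De Morgan for ∧/∨):
  (\forall x\, \neg L(x)) \lor (\exists s\, \forall t\, (L(t) \land B(s))) \lor (\forall v\, B(v))
All bound variables are already distinct, so no renaming is needed.
Pull the quantifiers to the front (each side's bound variable is not free in the other side):
  \forall x\, \exists s\, \forall t\, \forall v\, (\neg L(x) \lor L(t) \land B(s) \lor B(v))
The prefix is \forall x \exists s \forall t \forall v: 3 universal, 1 existential.

3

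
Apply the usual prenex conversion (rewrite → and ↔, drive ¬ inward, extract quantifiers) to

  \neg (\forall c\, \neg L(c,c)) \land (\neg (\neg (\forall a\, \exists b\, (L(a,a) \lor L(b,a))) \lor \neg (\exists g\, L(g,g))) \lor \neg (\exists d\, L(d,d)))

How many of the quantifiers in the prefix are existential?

Drive negations inward (¬∀x A ≡ ∃x ¬A, ¬∃x A ≡ ∀x ¬A, De Morgan for ∧/∨):
  (\exists c\, L(c,c)) \land ((\forall a\, \exists b\, (L(a,a) \lor L(b,a))) \land (\exists g\, L(g,g)) \lor (\forall d\, \neg L(d,d)))
All bound variables are already distinct, so no renaming is needed.
Pull the quantifiers to the front (each side's bound variable is not free in the other side):
  \exists c\, \forall a\, \exists b\, \exists g\, \forall d\, (L(c,c) \land ((L(a,a) \lor L(b,a)) \land L(g,g) \lor \neg L(d,d)))
The prefix is \exists c \forall a \exists b \exists g \forall d: 2 universal, 3 existential.

3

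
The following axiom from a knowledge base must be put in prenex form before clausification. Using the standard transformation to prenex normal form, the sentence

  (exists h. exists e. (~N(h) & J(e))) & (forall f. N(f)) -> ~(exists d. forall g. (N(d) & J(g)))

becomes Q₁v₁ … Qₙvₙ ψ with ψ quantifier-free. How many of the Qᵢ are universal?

3

Eliminate → and ↔ using ¬ and ∨.
  ~((exists h. exists e. (~N(h) & J(e))) & (forall f. N(f))) | ~(exists d. forall g. (N(d) & J(g)))
Move each ¬ inward, flipping quantifiers it crosses:
  (forall h. forall e. (N(h) | ~J(e))) | (exists f. ~N(f)) | (forall d. exists g. (~N(d) | ~J(g)))
All bound variables are already distinct, so no renaming is needed.
Extract every quantifier outward, since the variables are now distinct and don't occur free across branches:
  forall h. forall e. exists f. forall d. exists g. (N(h) | ~J(e) | ~N(f) | ~N(d) | ~J(g))
The prefix is forall h forall e exists f forall d exists g: 3 universal, 2 existential.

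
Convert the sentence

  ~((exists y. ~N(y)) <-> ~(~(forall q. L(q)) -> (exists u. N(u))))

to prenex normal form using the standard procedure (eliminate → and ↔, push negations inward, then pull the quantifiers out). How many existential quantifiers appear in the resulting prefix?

First replace A → B with ¬A ∨ B; A ↔ B as (¬A ∨ B) ∧ (¬B ∨ A).
  ~((~(exists y. ~N(y)) | ~(~~(forall q. L(q)) | (exists u. N(u)))) & (~~(~~(forall q. L(q)) | (exists u. N(u))) | (exists y. ~N(y))))
Drive negations inward (¬∀x A ≡ ∃x ¬A, ¬∃x A ≡ ∀x ¬A, De Morgan for ∧/∨):
  (exists y. ~N(y)) & ((forall q. L(q)) | (exists u. N(u))) | (exists q. ~L(q)) & (forall u. ~N(u)) & (forall y. N(y))
Give each quantifier a distinct variable: q↦v1, u↦t, y↦a.
  (exists y. ~N(y)) & ((forall q. L(q)) | (exists u. N(u))) | (exists v1. ~L(v1)) & (forall t. ~N(t)) & (forall a. N(a))
Pull the quantifiers to the front (each side's bound variable is not free in the other side):
  exists y. forall q. exists u. exists v1. forall t. forall a. (~N(y) & (L(q) | N(u)) | ~L(v1) & ~N(t) & N(a))
The prefix is exists y forall q exists u exists v1 forall t forall a: 3 universal, 3 existential.

3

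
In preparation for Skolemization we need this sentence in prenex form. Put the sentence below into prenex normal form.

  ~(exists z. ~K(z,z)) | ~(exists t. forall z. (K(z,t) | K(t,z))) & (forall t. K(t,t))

Drive negations inward (¬∀x A ≡ ∃x ¬A, ¬∃x A ≡ ∀x ¬A, De Morgan for ∧/∨):
  (forall z. K(z,z)) | (forall t. exists z. (~K(z,t) & ~K(t,z))) & (forall t. K(t,t))
Standardize variables apart so no two quantifiers bind the same name: z↦x, t↦r.
  (forall z. K(z,z)) | (forall t. exists x. (~K(x,t) & ~K(t,x))) & (forall r. K(r,r))
Pull the quantifiers to the front (each side's bound variable is not free in the other side):
  forall z. forall t. exists x. forall r. (K(z,z) | ~K(x,t) & ~K(t,x) & K(r,r))

forall z. forall t. exists x. forall r. (K(z,z) | ~K(x,t) & ~K(t,x) & K(r,r))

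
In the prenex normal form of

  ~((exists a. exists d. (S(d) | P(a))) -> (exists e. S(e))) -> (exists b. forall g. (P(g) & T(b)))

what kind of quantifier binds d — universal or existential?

universal

First replace A → B with ¬A ∨ B.
  ~~(~(exists a. exists d. (S(d) | P(a))) | (exists e. S(e))) | (exists b. forall g. (P(g) & T(b)))
Push ¬ through the quantifiers and connectives to reach negation normal form:
  (forall a. forall d. (~S(d) & ~P(a))) | (exists e. S(e)) | (exists b. forall g. (P(g) & T(b)))
All bound variables are already distinct, so no renaming is needed.
Pull the quantifiers to the front (each side's bound variable is not free in the other side):
  forall a. forall d. exists e. exists b. forall g. (~S(d) & ~P(a) | S(e) | P(g) & T(b))
The quantifier exists d sits under an odd number of negations (counting the antecedent side of each →), so it flips to forall d.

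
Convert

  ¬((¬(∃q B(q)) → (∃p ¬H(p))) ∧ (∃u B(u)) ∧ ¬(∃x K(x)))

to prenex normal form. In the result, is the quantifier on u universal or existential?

Rewrite implications/biconditionals: A → B as ¬A ∨ B.
  ¬((¬¬(∃q B(q)) ∨ (∃p ¬H(p))) ∧ (∃u B(u)) ∧ ¬(∃x K(x)))
Drive negations inward (¬∀x A ≡ ∃x ¬A, ¬∃x A ≡ ∀x ¬A, De Morgan for ∧/∨):
  (∀q ¬B(q)) ∧ (∀p H(p)) ∨ (∀u ¬B(u)) ∨ (∃x K(x))
All bound variables are already distinct, so no renaming is needed.
Finally move all quantifiers to the prefix:
  ∀q ∀p ∀u ∃x (¬B(q) ∧ H(p) ∨ ¬B(u) ∨ K(x))
The quantifier ∃u sits under an odd number of negations (counting the antecedent side of each →), so it flips to ∀u.

universal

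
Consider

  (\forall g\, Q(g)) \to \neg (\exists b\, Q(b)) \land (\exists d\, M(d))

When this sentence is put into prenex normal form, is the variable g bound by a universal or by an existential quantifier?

existential

First replace A → B with ¬A ∨ B.
  \neg (\forall g\, Q(g)) \lor \neg (\exists b\, Q(b)) \land (\exists d\, M(d))
Move each ¬ inward, flipping quantifiers it crosses:
  (\exists g\, \neg Q(g)) \lor (\forall b\, \neg Q(b)) \land (\exists d\, M(d))
All bound variables are already distinct, so no renaming is needed.
Extract every quantifier outward, since the variables are now distinct and don't occur free across branches:
  \exists g\, \forall b\, \exists d\, (\neg Q(g) \lor \neg Q(b) \land M(d))
The quantifier \forall g sits under an odd number of negations (counting the antecedent side of each →), so it flips to \exists g.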